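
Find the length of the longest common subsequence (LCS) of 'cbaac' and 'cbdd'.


DP table for LCS of 'cbaac' and 'cbdd':
       c  b  d  d
    0  0  0  0  0
  c 0  1  1  1  1
  b 0  1  2  2  2
  a 0  1  2  2  2
  a 0  1  2  2  2
  c 0  1  2  2  2
LCS: 'cb'
LCS length = 2

2


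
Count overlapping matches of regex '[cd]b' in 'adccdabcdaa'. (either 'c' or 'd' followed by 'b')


Pattern: [cd]b means either 'c' or 'd' followed by 'b'.
Scanning 'adccdabcdaa' position-by-position:
  Pos 0: window 'ad' -> no
  Pos 1: window 'dc' -> no
  Pos 2: window 'cc' -> no
  Pos 3: window 'cd' -> no
  Pos 4: window 'da' -> no
  Pos 5: window 'ab' -> no
  Pos 6: window 'bc' -> no
  Pos 7: window 'cd' -> no
  Pos 8: window 'da' -> no
  Pos 9: window 'aa' -> no
  Pos 10: window 'a' -> no
Total matches: 0

0


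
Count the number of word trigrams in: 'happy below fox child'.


Word trigrams from [4] words:
  Trigram 1: (happy below fox)
  Trigram 2: (below fox child)
Total word trigrams: 4 - 2 = 2

2


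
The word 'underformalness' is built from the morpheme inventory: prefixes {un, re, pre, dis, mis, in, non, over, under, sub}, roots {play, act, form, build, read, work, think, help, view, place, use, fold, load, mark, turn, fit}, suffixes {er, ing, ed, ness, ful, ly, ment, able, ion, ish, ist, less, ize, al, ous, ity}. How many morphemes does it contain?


Segmenting 'underformalness' against the inventory:
  'under' -> prefix (morpheme 1)
  'form' -> root (morpheme 2)
  'al' -> suffix (morpheme 3)
  'ness' -> suffix (morpheme 4)
Total morphemes: 4

4


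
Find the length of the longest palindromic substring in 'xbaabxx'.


Scanning 'xbaabxx' for palindromic substrings.
Substring at positions 0-5: 'xbaabx'.
Check: reverse('xbaabx') = 'xbaabx' -> palindrome confirmed.
Neighbouring characters ('-' / 'x') break symmetry, so it cannot extend further.
No longer palindromic substring exists; longest length = 6

6


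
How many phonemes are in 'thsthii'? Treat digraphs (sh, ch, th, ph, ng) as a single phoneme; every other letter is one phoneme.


Parsing 'thsthii' greedily, digraphs first:
  'th' -> digraph (1 consonant phoneme) (phonemes so far: 1)
  's' -> consonant phoneme (phonemes so far: 2)
  'th' -> digraph (1 consonant phoneme) (phonemes so far: 3)
  'i' -> vowel phoneme (phonemes so far: 4)
  'i' -> vowel phoneme (phonemes so far: 5)
Total phonemes: 5

5


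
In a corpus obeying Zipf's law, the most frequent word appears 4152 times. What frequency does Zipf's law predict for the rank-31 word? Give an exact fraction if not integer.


Zipf's law: freq(rank) = f1 / rank
f1 = 4152, rank = 31
freq = 4152 / 31
GCD(4152, 31) = 1
Simplified: 4152/31

4152/31


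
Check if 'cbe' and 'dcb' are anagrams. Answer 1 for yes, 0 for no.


Sort characters of 'cbe': 'bce'
Sort characters of 'dcb': 'bcd'
Sorted forms differ -> they are NOT anagrams
Result: 0

0


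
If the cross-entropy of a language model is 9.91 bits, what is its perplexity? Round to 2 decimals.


Perplexity formula: PP = 2^H
H = 9.91
PP = 2^9.91
Decompose: 2^9.91 = 2^9 * 2^0.91
2^9 = 512, 2^0.91 ~ 1.8790455
PP ~ 512 * 1.8790455 = 962.0712960
Rounded to 2 decimals: 962.07

962.07


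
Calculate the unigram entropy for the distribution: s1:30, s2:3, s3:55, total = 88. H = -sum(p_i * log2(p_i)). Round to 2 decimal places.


Computing entropy H = -sum(p_i * log2(p_i)):
  s1: p = 30/88 = 0.3409, -p*log2(p) = 0.5293
  s2: p = 3/88 = 0.0341, -p*log2(p) = 0.1662
  s3: p = 55/88 = 0.6250, -p*log2(p) = 0.4238
H = sum of terms = 1.1193
Rounded to 2 decimals: 1.12

1.12


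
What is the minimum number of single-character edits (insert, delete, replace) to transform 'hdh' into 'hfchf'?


Building DP table for s1='hdh' (len 3) and s2='hfchf' (len 5):
       h  f  c  h  f
    0  1  2  3  4  5
  h 1  0  1  2  3  4
  d 2  1  1  2  3  4
  h 3  2  2  2  2  3
Edit distance = dp[3][5] = 3

3


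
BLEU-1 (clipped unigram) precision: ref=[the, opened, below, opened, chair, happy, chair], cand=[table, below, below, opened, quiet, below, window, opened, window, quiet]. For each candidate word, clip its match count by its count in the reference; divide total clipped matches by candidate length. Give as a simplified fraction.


Reference word counts: {'below': 1, 'chair': 2, 'happy': 1, 'opened': 2, 'the': 1}
Checking each candidate word (with clipping):
  'table' -> not in reference -> no match (matches: 0)
  'below' -> in reference (ref count 1, used 1/1) -> match (matches: 1)
  'below' -> ref count 1 already used up (1/1) -> clipped, no match (matches: 1)
  'opened' -> in reference (ref count 2, used 1/2) -> match (matches: 2)
  'quiet' -> not in reference -> no match (matches: 2)
  'below' -> ref count 1 already used up (1/1) -> clipped, no match (matches: 2)
  'window' -> not in reference -> no match (matches: 2)
  'opened' -> in reference (ref count 2, used 2/2) -> match (matches: 3)
  'window' -> not in reference -> no match (matches: 3)
  'quiet' -> not in reference -> no match (matches: 3)
Clipped matches: 3, Candidate length: 10
Precision = 3/10

3/10


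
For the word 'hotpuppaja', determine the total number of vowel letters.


Scanning each character of 'hotpuppaja':
  Position 1: 'h' -> consonant (running count: 0)
  Position 2: 'o' -> vowel (running count: 1)
  Position 3: 't' -> consonant (running count: 1)
  Position 4: 'p' -> consonant (running count: 1)
  Position 5: 'u' -> vowel (running count: 2)
  Position 6: 'p' -> consonant (running count: 2)
  Position 7: 'p' -> consonant (running count: 2)
  Position 8: 'a' -> vowel (running count: 3)
  Position 9: 'j' -> consonant (running count: 3)
  Position 10: 'a' -> vowel (running count: 4)
Total vowels: 4

4


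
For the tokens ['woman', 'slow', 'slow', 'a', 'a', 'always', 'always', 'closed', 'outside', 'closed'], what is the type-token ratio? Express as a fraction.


Tokens: 10
Unique types: ('a', 'always', 'closed', 'outside', 'slow', 'woman') = 6
TTR = 6/10
Simplify: divide both by 2 -> 3/5
TTR = 3/5

3/5


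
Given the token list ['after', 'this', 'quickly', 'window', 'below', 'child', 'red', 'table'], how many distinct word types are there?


Listing all tokens and tracking unique types:
  Token 1: 'after' -> NEW (unique so far: 1)
  Token 2: 'this' -> NEW (unique so far: 2)
  Token 3: 'quickly' -> NEW (unique so far: 3)
  Token 4: 'window' -> NEW (unique so far: 4)
  Token 5: 'below' -> NEW (unique so far: 5)
  Token 6: 'child' -> NEW (unique so far: 6)
  Token 7: 'red' -> NEW (unique so far: 7)
  Token 8: 'table' -> NEW (unique so far: 8)
Unique types: ('after', 'below', 'child', 'quickly', 'red', 'table', 'this', 'window')
Vocabulary size: 8

8


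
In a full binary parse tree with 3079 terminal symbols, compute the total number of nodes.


Leaf nodes (terminals): 3079
Internal nodes = n - 1 = 3079 - 1 = 3078
Total = leaves + internal = 3079 + 3078 = 6157

6157


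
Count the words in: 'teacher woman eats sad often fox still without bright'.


Counting words by splitting on spaces:
  Word 1: 'teacher'
  Word 2: 'woman'
  Word 3: 'eats'
  Word 4: 'sad'
  Word 5: 'often'
  Word 6: 'fox'
  Word 7: 'still'
  Word 8: 'without'
  Word 9: 'bright'
Total words: 9

9


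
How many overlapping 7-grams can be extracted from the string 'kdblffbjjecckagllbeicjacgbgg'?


String 'kdblffbjjecckagllbeicjacgbgg' has length L = 28.
Number of overlapping n-grams = L - n + 1
Substituting: 28 - 7 + 1 = 22

22


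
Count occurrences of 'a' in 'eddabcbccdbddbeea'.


Scanning 'eddabcbccdbddbeea' for 'a':
  Position 3: 'a' -> MATCH (count: 1)
  Position 16: 'a' -> MATCH (count: 2)
Total occurrences of 'a': 2

2


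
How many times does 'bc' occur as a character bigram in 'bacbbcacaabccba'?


Scanning 'bacbbcacaabccba' for bigram 'bc':
  Position 0: 'ba' -> no
  Position 1: 'ac' -> no
  Position 2: 'cb' -> no
  Position 3: 'bb' -> no
  Position 4: 'bc' -> MATCH
  Position 5: 'ca' -> no
  Position 6: 'ac' -> no
  Position 7: 'ca' -> no
  Position 8: 'aa' -> no
  Position 9: 'ab' -> no
  Position 10: 'bc' -> MATCH
  Position 11: 'cc' -> no
  Position 12: 'cb' -> no
  Position 13: 'ba' -> no
Total matches: 2

2


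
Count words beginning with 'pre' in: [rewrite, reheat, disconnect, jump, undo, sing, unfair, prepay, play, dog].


Checking each word for prefix 'pre':
  'rewrite' -> no (count: 0)
  'reheat' -> no (count: 0)
  'disconnect' -> no (count: 0)
  'jump' -> no (count: 0)
  'undo' -> no (count: 0)
  'sing' -> no (count: 0)
  'unfair' -> no (count: 0)
  'prepay' -> YES, starts with 'pre' (count: 1)
  'play' -> no (count: 1)
  'dog' -> no (count: 1)
Total with prefix 'pre': 1

1


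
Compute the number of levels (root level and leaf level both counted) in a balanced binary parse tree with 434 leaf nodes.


In a balanced binary tree with n leaves the deepest leaf is ceil(log2(n)) edges below the root,
so counting node levels inclusive of root and leaves gives ceil(log2(n)) + 1 levels.
log2(434) = 8.7616
ceil(8.7616) = 9
levels = 9 + 1 = 10

10


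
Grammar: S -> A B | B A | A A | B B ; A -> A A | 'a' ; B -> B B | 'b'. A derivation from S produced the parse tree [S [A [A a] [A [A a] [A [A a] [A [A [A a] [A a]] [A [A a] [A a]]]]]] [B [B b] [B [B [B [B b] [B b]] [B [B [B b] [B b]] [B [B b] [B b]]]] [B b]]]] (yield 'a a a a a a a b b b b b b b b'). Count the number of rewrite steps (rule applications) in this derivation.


Every bracketed nonterminal node [X ...] in the tree is produced by exactly one rule application.
Reading the tree off as a leftmost derivation:
  Step 1: S  =>  A B   (applied S -> A B)
  Step 2: A B  =>  A A B   (applied A -> A A)
  Step 3: A A B  =>  a A B   (applied A -> a)
  Step 4: a A B  =>  a A A B   (applied A -> A A)
  Step 5: a A A B  =>  a a A B   (applied A -> a)
  Step 6: a a A B  =>  a a A A B   (applied A -> A A)
  Step 7: a a A A B  =>  a a a A B   (applied A -> a)
  Step 8: a a a A B  =>  a a a A A B   (applied A -> A A)
  Step 9: a a a A A B  =>  a a a A A A B   (applied A -> A A)
  Step 10: a a a A A A B  =>  a a a a A A B   (applied A -> a)
  Step 11: a a a a A A B  =>  a a a a a A B   (applied A -> a)
  Step 12: a a a a a A B  =>  a a a a a A A B   (applied A -> A A)
  Step 13: a a a a a A A B  =>  a a a a a a A B   (applied A -> a)
  Step 14: a a a a a a A B  =>  a a a a a a a B   (applied A -> a)
  Step 15: a a a a a a a B  =>  a a a a a a a B B   (applied B -> B B)
  Step 16: a a a a a a a B B  =>  a a a a a a a b B   (applied B -> b)
  Step 17: a a a a a a a b B  =>  a a a a a a a b B B   (applied B -> B B)
  Step 18: a a a a a a a b B B  =>  a a a a a a a b B B B   (applied B -> B B)
  Step 19: a a a a a a a b B B B  =>  a a a a a a a b B B B B   (applied B -> B B)
  Step 20: a a a a a a a b B B B B  =>  a a a a a a a b b B B B   (applied B -> b)
  Step 21: a a a a a a a b b B B B  =>  a a a a a a a b b b B B   (applied B -> b)
  Step 22: a a a a a a a b b b B B  =>  a a a a a a a b b b B B B   (applied B -> B B)
  Step 23: a a a a a a a b b b B B B  =>  a a a a a a a b b b B B B B   (applied B -> B B)
  Step 24: a a a a a a a b b b B B B B  =>  a a a a a a a b b b b B B B   (applied B -> b)
  Step 25: a a a a a a a b b b b B B B  =>  a a a a a a a b b b b b B B   (applied B -> b)
  Step 26: a a a a a a a b b b b b B B  =>  a a a a a a a b b b b b B B B   (applied B -> B B)
  Step 27: a a a a a a a b b b b b B B B  =>  a a a a a a a b b b b b b B B   (applied B -> b)
  Step 28: a a a a a a a b b b b b b B B  =>  a a a a a a a b b b b b b b B   (applied B -> b)
  Step 29: a a a a a a a b b b b b b b B  =>  a a a a a a a b b b b b b b b   (applied B -> b)
Final yield: a a a a a a a b b b b b b b b
Total rewrite steps: 29

29


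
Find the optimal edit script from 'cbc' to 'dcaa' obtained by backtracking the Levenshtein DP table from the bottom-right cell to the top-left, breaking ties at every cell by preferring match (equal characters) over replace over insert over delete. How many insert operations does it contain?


Edit distance = 3. Backtracking from cell (3, 4) with preference match > replace > insert > delete,
then listing the resulting alignment 'cbc' -> 'dcaa' left to right:
  Step 1: insert 'd' [insertion #1]
  Step 2: keep 'c'
  Step 3: replace b->a
  Step 4: replace c->a
Total insertions: 1

1


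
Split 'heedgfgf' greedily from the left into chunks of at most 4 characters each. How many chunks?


'heedgfgf' has 8 characters.
Chunking with max size 4:
  Chunk 1: 'heed' (positions 0-3)
  Chunk 2: 'gfgf' (positions 4-7)
Total chunks: ceil(8 / 4) = 2

2


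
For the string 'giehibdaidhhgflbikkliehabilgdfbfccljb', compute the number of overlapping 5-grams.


String 'giehibdaidhhgflbikkliehabilgdfbfccljb' has length L = 37.
Number of overlapping n-grams = L - n + 1
Substituting: 37 - 5 + 1 = 33

33


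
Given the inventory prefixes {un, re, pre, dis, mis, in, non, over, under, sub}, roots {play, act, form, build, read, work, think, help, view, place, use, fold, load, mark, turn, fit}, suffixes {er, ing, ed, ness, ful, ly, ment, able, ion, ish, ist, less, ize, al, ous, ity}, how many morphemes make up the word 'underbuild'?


Segmenting 'underbuild' against the inventory:
  'under' -> prefix (morpheme 1)
  'build' -> root (morpheme 2)
Total morphemes: 2

2


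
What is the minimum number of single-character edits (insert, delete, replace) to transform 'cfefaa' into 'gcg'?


Building DP table for s1='cfefaa' (len 6) and s2='gcg' (len 3):
       g  c  g
    0  1  2  3
  c 1  1  1  2
  f 2  2  2  2
  e 3  3  3  3
  f 4  4  4  4
  a 5  5  5  5
  a 6  6  6  6
Edit distance = dp[6][3] = 6

6


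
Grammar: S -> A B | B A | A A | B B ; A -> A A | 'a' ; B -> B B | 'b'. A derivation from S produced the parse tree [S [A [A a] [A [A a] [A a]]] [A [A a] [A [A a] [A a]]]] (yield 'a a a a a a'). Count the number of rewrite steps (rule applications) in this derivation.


Every bracketed nonterminal node [X ...] in the tree is produced by exactly one rule application.
Reading the tree off as a leftmost derivation:
  Step 1: S  =>  A A   (applied S -> A A)
  Step 2: A A  =>  A A A   (applied A -> A A)
  Step 3: A A A  =>  a A A   (applied A -> a)
  Step 4: a A A  =>  a A A A   (applied A -> A A)
  Step 5: a A A A  =>  a a A A   (applied A -> a)
  Step 6: a a A A  =>  a a a A   (applied A -> a)
  Step 7: a a a A  =>  a a a A A   (applied A -> A A)
  Step 8: a a a A A  =>  a a a a A   (applied A -> a)
  Step 9: a a a a A  =>  a a a a A A   (applied A -> A A)
  Step 10: a a a a A A  =>  a a a a a A   (applied A -> a)
  Step 11: a a a a a A  =>  a a a a a a   (applied A -> a)
Final yield: a a a a a a
Total rewrite steps: 11

11


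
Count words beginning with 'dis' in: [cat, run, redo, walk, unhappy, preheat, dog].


Checking each word for prefix 'dis':
  'cat' -> no (count: 0)
  'run' -> no (count: 0)
  'redo' -> no (count: 0)
  'walk' -> no (count: 0)
  'unhappy' -> no (count: 0)
  'preheat' -> no (count: 0)
  'dog' -> no (count: 0)
Total with prefix 'dis': 0

0


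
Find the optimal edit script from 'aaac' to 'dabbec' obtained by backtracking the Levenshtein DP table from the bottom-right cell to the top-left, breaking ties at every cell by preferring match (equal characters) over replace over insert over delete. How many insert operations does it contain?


Edit distance = 4. Backtracking from cell (4, 6) with preference match > replace > insert > delete,
then listing the resulting alignment 'aaac' -> 'dabbec' left to right:
  Step 1: insert 'd' [insertion #1]
  Step 2: keep 'a'
  Step 3: insert 'b' [insertion #2]
  Step 4: replace a->b
  Step 5: replace a->e
  Step 6: keep 'c'
Total insertions: 2

2


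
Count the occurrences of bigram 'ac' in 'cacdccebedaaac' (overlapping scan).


Scanning 'cacdccebedaaac' for bigram 'ac':
  Position 0: 'ca' -> no
  Position 1: 'ac' -> MATCH
  Position 2: 'cd' -> no
  Position 3: 'dc' -> no
  Position 4: 'cc' -> no
  Position 5: 'ce' -> no
  Position 6: 'eb' -> no
  Position 7: 'be' -> no
  Position 8: 'ed' -> no
  Position 9: 'da' -> no
  Position 10: 'aa' -> no
  Position 11: 'aa' -> no
  Position 12: 'ac' -> MATCH
Total matches: 2

2


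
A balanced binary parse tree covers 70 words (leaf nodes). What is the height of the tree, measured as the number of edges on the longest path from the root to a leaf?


In a balanced binary tree with n leaves the deepest leaf is ceil(log2(n)) edges below the root.
log2(70) = 6.1293
ceil(6.1293) = 7
height (edges) = 7

7


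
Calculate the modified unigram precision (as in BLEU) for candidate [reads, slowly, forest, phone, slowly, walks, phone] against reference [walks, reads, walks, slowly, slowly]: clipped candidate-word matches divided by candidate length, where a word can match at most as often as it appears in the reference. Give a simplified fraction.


Reference word counts: {'reads': 1, 'slowly': 2, 'walks': 2}
Checking each candidate word (with clipping):
  'reads' -> in reference (ref count 1, used 1/1) -> match (matches: 1)
  'slowly' -> in reference (ref count 2, used 1/2) -> match (matches: 2)
  'forest' -> not in reference -> no match (matches: 2)
  'phone' -> not in reference -> no match (matches: 2)
  'slowly' -> in reference (ref count 2, used 2/2) -> match (matches: 3)
  'walks' -> in reference (ref count 2, used 1/2) -> match (matches: 4)
  'phone' -> not in reference -> no match (matches: 4)
Clipped matches: 4, Candidate length: 7
Precision = 4/7

4/7


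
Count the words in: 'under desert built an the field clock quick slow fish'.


Counting words by splitting on spaces:
  Word 1: 'under'
  Word 2: 'desert'
  Word 3: 'built'
  Word 4: 'an'
  Word 5: 'the'
  Word 6: 'field'
  Word 7: 'clock'
  Word 8: 'quick'
  Word 9: 'slow'
  Word 10: 'fish'
Total words: 10

10


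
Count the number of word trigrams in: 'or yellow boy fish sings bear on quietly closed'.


Word trigrams from [9] words:
  Trigram 1: (or yellow boy)
  Trigram 2: (yellow boy fish)
  Trigram 3: (boy fish sings)
  Trigram 4: (fish sings bear)
  Trigram 5: (sings bear on)
  Trigram 6: (bear on quietly)
  Trigram 7: (on quietly closed)
Total word trigrams: 9 - 2 = 7

7


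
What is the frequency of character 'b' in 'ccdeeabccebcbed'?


Scanning 'ccdeeabccebcbed' for 'b':
  Position 6: 'b' -> MATCH (count: 1)
  Position 10: 'b' -> MATCH (count: 2)
  Position 12: 'b' -> MATCH (count: 3)
Total occurrences of 'b': 3

3


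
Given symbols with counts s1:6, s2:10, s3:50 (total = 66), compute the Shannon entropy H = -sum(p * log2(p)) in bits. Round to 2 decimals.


Computing entropy H = -sum(p_i * log2(p_i)):
  s1: p = 6/66 = 0.0909, -p*log2(p) = 0.3145
  s2: p = 10/66 = 0.1515, -p*log2(p) = 0.4125
  s3: p = 50/66 = 0.7576, -p*log2(p) = 0.3034
H = sum of terms = 1.0304
Rounded to 2 decimals: 1.03

1.03


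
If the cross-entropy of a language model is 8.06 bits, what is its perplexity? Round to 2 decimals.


Perplexity formula: PP = 2^H
H = 8.06
PP = 2^8.06
Decompose: 2^8.06 = 2^8 * 2^0.06
2^8 = 256, 2^0.06 ~ 1.0424658
PP ~ 256 * 1.0424658 = 266.8712448
Rounded to 2 decimals: 266.87

266.87


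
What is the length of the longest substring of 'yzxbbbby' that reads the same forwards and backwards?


Scanning 'yzxbbbby' for palindromic substrings.
Substring at positions 3-6: 'bbbb'.
Check: reverse('bbbb') = 'bbbb' -> palindrome confirmed.
Neighbouring characters ('x' / 'y') break symmetry, so it cannot extend further.
No longer palindromic substring exists; longest length = 4

4


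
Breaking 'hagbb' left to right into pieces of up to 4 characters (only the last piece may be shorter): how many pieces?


'hagbb' has 5 characters.
Chunking with max size 4:
  Chunk 1: 'hagb' (positions 0-3)
  Chunk 2: 'b' (positions 4-4)
Total chunks: ceil(5 / 4) = 2

2


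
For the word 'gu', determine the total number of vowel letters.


Scanning each character of 'gu':
  Position 1: 'g' -> consonant (running count: 0)
  Position 2: 'u' -> vowel (running count: 1)
Total vowels: 1

1


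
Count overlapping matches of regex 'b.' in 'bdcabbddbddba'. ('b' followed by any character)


Pattern: b. means 'b' followed by any character.
Scanning 'bdcabbddbddba' position-by-position:
  Pos 0: window 'bd' -> MATCH
  Pos 1: window 'dc' -> no
  Pos 2: window 'ca' -> no
  Pos 3: window 'ab' -> no
  Pos 4: window 'bb' -> MATCH
  Pos 5: window 'bd' -> MATCH
  Pos 6: window 'dd' -> no
  Pos 7: window 'db' -> no
  Pos 8: window 'bd' -> MATCH
  Pos 9: window 'dd' -> no
  Pos 10: window 'db' -> no
  Pos 11: window 'ba' -> MATCH
  Pos 12: window 'a' -> no
Total matches: 5

5


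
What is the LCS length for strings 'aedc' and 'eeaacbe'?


DP table for LCS of 'aedc' and 'eeaacbe':
       e  e  a  a  c  b  e
    0  0  0  0  0  0  0  0
  a 0  0  0  1  1  1  1  1
  e 0  1  1  1  1  1  1  2
  d 0  1  1  1  1  1  1  2
  c 0  1  1  1  1  2  2  2
LCS: 'ae'
LCS length = 2

2


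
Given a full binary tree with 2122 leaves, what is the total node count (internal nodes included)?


Leaf nodes (terminals): 2122
Internal nodes = n - 1 = 2122 - 1 = 2121
Total = leaves + internal = 2122 + 2121 = 4243

4243


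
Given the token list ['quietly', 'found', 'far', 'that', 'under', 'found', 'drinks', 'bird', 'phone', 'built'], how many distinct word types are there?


Listing all tokens and tracking unique types:
  Token 1: 'quietly' -> NEW (unique so far: 1)
  Token 2: 'found' -> NEW (unique so far: 2)
  Token 3: 'far' -> NEW (unique so far: 3)
  Token 4: 'that' -> NEW (unique so far: 4)
  Token 5: 'under' -> NEW (unique so far: 5)
  Token 6: 'found' -> duplicate (unique so far: 5)
  Token 7: 'drinks' -> NEW (unique so far: 6)
  Token 8: 'bird' -> NEW (unique so far: 7)
  Token 9: 'phone' -> NEW (unique so far: 8)
  Token 10: 'built' -> NEW (unique so far: 9)
Unique types: ('bird', 'built', 'drinks', 'far', 'found', 'phone', 'quietly', 'that', 'under')
Vocabulary size: 9

9


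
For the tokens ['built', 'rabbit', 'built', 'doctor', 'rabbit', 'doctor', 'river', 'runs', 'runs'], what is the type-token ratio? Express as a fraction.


Tokens: 9
Unique types: ('built', 'doctor', 'rabbit', 'river', 'runs') = 5
TTR = 5/9
Already in lowest terms.

5/9


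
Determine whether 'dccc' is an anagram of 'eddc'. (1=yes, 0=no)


Sort characters of 'dccc': 'cccd'
Sort characters of 'eddc': 'cdde'
Sorted forms differ -> they are NOT anagrams
Result: 0

0


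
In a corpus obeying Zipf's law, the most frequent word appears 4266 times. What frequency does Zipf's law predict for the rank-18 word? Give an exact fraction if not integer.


Zipf's law: freq(rank) = f1 / rank
f1 = 4266, rank = 18
freq = 4266 / 18
= 237

237


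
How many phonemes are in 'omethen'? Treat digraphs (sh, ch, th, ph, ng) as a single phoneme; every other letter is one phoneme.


Parsing 'omethen' greedily, digraphs first:
  'o' -> vowel phoneme (phonemes so far: 1)
  'm' -> consonant phoneme (phonemes so far: 2)
  'e' -> vowel phoneme (phonemes so far: 3)
  'th' -> digraph (1 consonant phoneme) (phonemes so far: 4)
  'e' -> vowel phoneme (phonemes so far: 5)
  'n' -> consonant phoneme (phonemes so far: 6)
Total phonemes: 6

6


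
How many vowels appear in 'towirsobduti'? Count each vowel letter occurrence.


Scanning each character of 'towirsobduti':
  Position 1: 't' -> consonant (running count: 0)
  Position 2: 'o' -> vowel (running count: 1)
  Position 3: 'w' -> consonant (running count: 1)
  Position 4: 'i' -> vowel (running count: 2)
  Position 5: 'r' -> consonant (running count: 2)
  Position 6: 's' -> consonant (running count: 2)
  Position 7: 'o' -> vowel (running count: 3)
  Position 8: 'b' -> consonant (running count: 3)
  Position 9: 'd' -> consonant (running count: 3)
  Position 10: 'u' -> vowel (running count: 4)
  Position 11: 't' -> consonant (running count: 4)
  Position 12: 'i' -> vowel (running count: 5)
Total vowels: 5

5


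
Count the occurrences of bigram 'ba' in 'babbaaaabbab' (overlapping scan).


Scanning 'babbaaaabbab' for bigram 'ba':
  Position 0: 'ba' -> MATCH
  Position 1: 'ab' -> no
  Position 2: 'bb' -> no
  Position 3: 'ba' -> MATCH
  Position 4: 'aa' -> no
  Position 5: 'aa' -> no
  Position 6: 'aa' -> no
  Position 7: 'ab' -> no
  Position 8: 'bb' -> no
  Position 9: 'ba' -> MATCH
  Position 10: 'ab' -> no
Total matches: 3

3


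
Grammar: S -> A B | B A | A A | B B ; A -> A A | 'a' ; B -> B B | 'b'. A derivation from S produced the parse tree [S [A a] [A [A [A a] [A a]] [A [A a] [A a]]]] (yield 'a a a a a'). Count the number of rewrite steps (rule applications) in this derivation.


Every bracketed nonterminal node [X ...] in the tree is produced by exactly one rule application.
Reading the tree off as a leftmost derivation:
  Step 1: S  =>  A A   (applied S -> A A)
  Step 2: A A  =>  a A   (applied A -> a)
  Step 3: a A  =>  a A A   (applied A -> A A)
  Step 4: a A A  =>  a A A A   (applied A -> A A)
  Step 5: a A A A  =>  a a A A   (applied A -> a)
  Step 6: a a A A  =>  a a a A   (applied A -> a)
  Step 7: a a a A  =>  a a a A A   (applied A -> A A)
  Step 8: a a a A A  =>  a a a a A   (applied A -> a)
  Step 9: a a a a A  =>  a a a a a   (applied A -> a)
Final yield: a a a a a
Total rewrite steps: 9

9


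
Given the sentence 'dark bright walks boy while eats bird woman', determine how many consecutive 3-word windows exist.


Word trigrams from [8] words:
  Trigram 1: (dark bright walks)
  Trigram 2: (bright walks boy)
  Trigram 3: (walks boy while)
  Trigram 4: (boy while eats)
  Trigram 5: (while eats bird)
  Trigram 6: (eats bird woman)
Total word trigrams: 8 - 2 = 6

6


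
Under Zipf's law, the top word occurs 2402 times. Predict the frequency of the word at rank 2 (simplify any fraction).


Zipf's law: freq(rank) = f1 / rank
f1 = 2402, rank = 2
freq = 2402 / 2
= 1201

1201


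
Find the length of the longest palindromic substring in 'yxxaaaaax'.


Scanning 'yxxaaaaax' for palindromic substrings.
Substring at positions 2-8: 'xaaaaax'.
Check: reverse('xaaaaax') = 'xaaaaax' -> palindrome confirmed.
Neighbouring characters ('x' / '-') break symmetry, so it cannot extend further.
No longer palindromic substring exists; longest length = 7

7


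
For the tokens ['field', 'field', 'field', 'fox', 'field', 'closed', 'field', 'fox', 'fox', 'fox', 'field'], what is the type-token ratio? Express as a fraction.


Tokens: 11
Unique types: ('closed', 'field', 'fox') = 3
TTR = 3/11
Already in lowest terms.

3/11


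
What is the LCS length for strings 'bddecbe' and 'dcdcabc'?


DP table for LCS of 'bddecbe' and 'dcdcabc':
       d  c  d  c  a  b  c
    0  0  0  0  0  0  0  0
  b 0  0  0  0  0  0  1  1
  d 0  1  1  1  1  1  1  1
  d 0  1  1  2  2  2  2  2
  e 0  1  1  2  2  2  2  2
  c 0  1  2  2  3  3  3  3
  b 0  1  2  2  3  3  4  4
  e 0  1  2  2  3  3  4  4
LCS: 'ddcb'
LCS length = 4

4


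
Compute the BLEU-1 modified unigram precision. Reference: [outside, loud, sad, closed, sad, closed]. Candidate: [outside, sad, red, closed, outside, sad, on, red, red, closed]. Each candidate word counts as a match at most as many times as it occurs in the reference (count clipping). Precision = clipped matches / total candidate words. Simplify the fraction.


Reference word counts: {'closed': 2, 'loud': 1, 'outside': 1, 'sad': 2}
Checking each candidate word (with clipping):
  'outside' -> in reference (ref count 1, used 1/1) -> match (matches: 1)
  'sad' -> in reference (ref count 2, used 1/2) -> match (matches: 2)
  'red' -> not in reference -> no match (matches: 2)
  'closed' -> in reference (ref count 2, used 1/2) -> match (matches: 3)
  'outside' -> ref count 1 already used up (1/1) -> clipped, no match (matches: 3)
  'sad' -> in reference (ref count 2, used 2/2) -> match (matches: 4)
  'on' -> not in reference -> no match (matches: 4)
  'red' -> not in reference -> no match (matches: 4)
  'red' -> not in reference -> no match (matches: 4)
  'closed' -> in reference (ref count 2, used 2/2) -> match (matches: 5)
Clipped matches: 5, Candidate length: 10
Precision = 5/10 = 1/2

1/2


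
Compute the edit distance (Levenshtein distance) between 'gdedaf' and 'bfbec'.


Building DP table for s1='gdedaf' (len 6) and s2='bfbec' (len 5):
       b  f  b  e  c
    0  1  2  3  4  5
  g 1  1  2  3  4  5
  d 2  2  2  3  4  5
  e 3  3  3  3  3  4
  d 4  4  4  4  4  4
  a 5  5  5  5  5  5
  f 6  6  5  6  6  6
Edit distance = dp[6][5] = 6

6


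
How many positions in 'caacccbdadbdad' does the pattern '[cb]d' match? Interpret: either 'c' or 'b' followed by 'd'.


Pattern: [cb]d means either 'c' or 'b' followed by 'd'.
Scanning 'caacccbdadbdad' position-by-position:
  Pos 0: window 'ca' -> no
  Pos 1: window 'aa' -> no
  Pos 2: window 'ac' -> no
  Pos 3: window 'cc' -> no
  Pos 4: window 'cc' -> no
  Pos 5: window 'cb' -> no
  Pos 6: window 'bd' -> MATCH
  Pos 7: window 'da' -> no
  Pos 8: window 'ad' -> no
  Pos 9: window 'db' -> no
  Pos 10: window 'bd' -> MATCH
  Pos 11: window 'da' -> no
  Pos 12: window 'ad' -> no
  Pos 13: window 'd' -> no
Total matches: 2

2


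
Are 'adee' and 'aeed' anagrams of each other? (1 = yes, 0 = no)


Sort characters of 'adee': 'adee'
Sort characters of 'aeed': 'adee'
Sorted forms match -> they ARE anagrams
Result: 1

1


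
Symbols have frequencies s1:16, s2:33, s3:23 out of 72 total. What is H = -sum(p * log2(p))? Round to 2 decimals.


Computing entropy H = -sum(p_i * log2(p_i)):
  s1: p = 16/72 = 0.2222, -p*log2(p) = 0.4822
  s2: p = 33/72 = 0.4583, -p*log2(p) = 0.5159
  s3: p = 23/72 = 0.3194, -p*log2(p) = 0.5259
H = sum of terms = 1.5240
Rounded to 2 decimals: 1.52

1.52


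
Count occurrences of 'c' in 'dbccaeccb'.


Scanning 'dbccaeccb' for 'c':
  Position 2: 'c' -> MATCH (count: 1)
  Position 3: 'c' -> MATCH (count: 2)
  Position 6: 'c' -> MATCH (count: 3)
  Position 7: 'c' -> MATCH (count: 4)
Total occurrences of 'c': 4

4


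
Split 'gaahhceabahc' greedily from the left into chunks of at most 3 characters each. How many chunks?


'gaahhceabahc' has 12 characters.
Chunking with max size 3:
  Chunk 1: 'gaa' (positions 0-2)
  Chunk 2: 'hhc' (positions 3-5)
  Chunk 3: 'eab' (positions 6-8)
  Chunk 4: 'ahc' (positions 9-11)
Total chunks: ceil(12 / 3) = 4

4


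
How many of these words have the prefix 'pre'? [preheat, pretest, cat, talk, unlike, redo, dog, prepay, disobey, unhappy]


Checking each word for prefix 'pre':
  'preheat' -> YES, starts with 'pre' (count: 1)
  'pretest' -> YES, starts with 'pre' (count: 2)
  'cat' -> no (count: 2)
  'talk' -> no (count: 2)
  'unlike' -> no (count: 2)
  'redo' -> no (count: 2)
  'dog' -> no (count: 2)
  'prepay' -> YES, starts with 'pre' (count: 3)
  'disobey' -> no (count: 3)
  'unhappy' -> no (count: 3)
Total with prefix 'pre': 3

3


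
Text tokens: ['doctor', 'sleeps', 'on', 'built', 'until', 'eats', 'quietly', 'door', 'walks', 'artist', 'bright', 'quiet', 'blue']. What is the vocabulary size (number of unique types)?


Listing all tokens and tracking unique types:
  Token 1: 'doctor' -> NEW (unique so far: 1)
  Token 2: 'sleeps' -> NEW (unique so far: 2)
  Token 3: 'on' -> NEW (unique so far: 3)
  Token 4: 'built' -> NEW (unique so far: 4)
  Token 5: 'until' -> NEW (unique so far: 5)
  Token 6: 'eats' -> NEW (unique so far: 6)
  Token 7: 'quietly' -> NEW (unique so far: 7)
  Token 8: 'door' -> NEW (unique so far: 8)
  Token 9: 'walks' -> NEW (unique so far: 9)
  Token 10: 'artist' -> NEW (unique so far: 10)
  Token 11: 'bright' -> NEW (unique so far: 11)
  Token 12: 'quiet' -> NEW (unique so far: 12)
  Token 13: 'blue' -> NEW (unique so far: 13)
Unique types: ('artist', 'blue', 'bright', 'built', 'doctor', 'door', 'eats', 'on', 'quiet', 'quietly', 'sleeps', 'until', 'walks')
Vocabulary size: 13

13


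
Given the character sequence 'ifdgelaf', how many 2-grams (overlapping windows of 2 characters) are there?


String 'ifdgelaf' has length L = 8.
Number of overlapping n-grams = L - n + 1
Substituting: 8 - 2 + 1 = 7

7


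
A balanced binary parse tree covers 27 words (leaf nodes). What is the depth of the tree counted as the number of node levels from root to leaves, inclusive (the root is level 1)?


In a balanced binary tree with n leaves the deepest leaf is ceil(log2(n)) edges below the root,
so counting node levels inclusive of root and leaves gives ceil(log2(n)) + 1 levels.
log2(27) = 4.7549
ceil(4.7549) = 5
levels = 5 + 1 = 6

6


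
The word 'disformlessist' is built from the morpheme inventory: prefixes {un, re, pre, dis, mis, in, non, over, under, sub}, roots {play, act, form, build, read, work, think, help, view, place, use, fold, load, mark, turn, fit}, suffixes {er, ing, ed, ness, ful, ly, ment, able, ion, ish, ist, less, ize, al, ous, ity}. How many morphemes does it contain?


Segmenting 'disformlessist' against the inventory:
  'dis' -> prefix (morpheme 1)
  'form' -> root (morpheme 2)
  'less' -> suffix (morpheme 3)
  'ist' -> suffix (morpheme 4)
Total morphemes: 4

4


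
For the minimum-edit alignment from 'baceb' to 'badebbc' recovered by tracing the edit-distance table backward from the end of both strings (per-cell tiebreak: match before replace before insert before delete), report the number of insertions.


Edit distance = 3. Backtracking from cell (5, 7) with preference match > replace > insert > delete,
then listing the resulting alignment 'baceb' -> 'badebbc' left to right:
  Step 1: keep 'b'
  Step 2: keep 'a'
  Step 3: replace c->d
  Step 4: keep 'e'
  Step 5: insert 'b' [insertion #1]
  Step 6: keep 'b'
  Step 7: insert 'c' [insertion #2]
Total insertions: 2

2


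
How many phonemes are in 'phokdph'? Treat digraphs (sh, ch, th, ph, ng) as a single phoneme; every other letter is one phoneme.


Parsing 'phokdph' greedily, digraphs first:
  'ph' -> digraph (1 consonant phoneme) (phonemes so far: 1)
  'o' -> vowel phoneme (phonemes so far: 2)
  'k' -> consonant phoneme (phonemes so far: 3)
  'd' -> consonant phoneme (phonemes so far: 4)
  'ph' -> digraph (1 consonant phoneme) (phonemes so far: 5)
Total phonemes: 5

5


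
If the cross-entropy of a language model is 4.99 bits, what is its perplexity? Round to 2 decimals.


Perplexity formula: PP = 2^H
H = 4.99
PP = 2^4.99
Decompose: 2^4.99 = 2^4 * 2^0.99
2^4 = 16, 2^0.99 ~ 1.9861850
PP ~ 16 * 1.9861850 = 31.7789600
Rounded to 2 decimals: 31.78

31.78


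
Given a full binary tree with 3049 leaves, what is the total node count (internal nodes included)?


Leaf nodes (terminals): 3049
Internal nodes = n - 1 = 3049 - 1 = 3048
Total = leaves + internal = 3049 + 3048 = 6097

6097


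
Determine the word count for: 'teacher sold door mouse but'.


Counting words by splitting on spaces:
  Word 1: 'teacher'
  Word 2: 'sold'
  Word 3: 'door'
  Word 4: 'mouse'
  Word 5: 'but'
Total words: 5

5


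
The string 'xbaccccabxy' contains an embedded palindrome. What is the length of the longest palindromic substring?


Scanning 'xbaccccabxy' for palindromic substrings.
Substring at positions 0-9: 'xbaccccabx'.
Check: reverse('xbaccccabx') = 'xbaccccabx' -> palindrome confirmed.
Neighbouring characters ('-' / 'y') break symmetry, so it cannot extend further.
No longer palindromic substring exists; longest length = 10

10


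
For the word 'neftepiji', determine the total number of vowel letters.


Scanning each character of 'neftepiji':
  Position 1: 'n' -> consonant (running count: 0)
  Position 2: 'e' -> vowel (running count: 1)
  Position 3: 'f' -> consonant (running count: 1)
  Position 4: 't' -> consonant (running count: 1)
  Position 5: 'e' -> vowel (running count: 2)
  Position 6: 'p' -> consonant (running count: 2)
  Position 7: 'i' -> vowel (running count: 3)
  Position 8: 'j' -> consonant (running count: 3)
  Position 9: 'i' -> vowel (running count: 4)
Total vowels: 4

4


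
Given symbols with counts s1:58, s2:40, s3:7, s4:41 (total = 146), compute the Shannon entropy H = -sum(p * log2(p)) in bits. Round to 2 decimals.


Computing entropy H = -sum(p_i * log2(p_i)):
  s1: p = 58/146 = 0.3973, -p*log2(p) = 0.5291
  s2: p = 40/146 = 0.2740, -p*log2(p) = 0.5118
  s3: p = 7/146 = 0.0479, -p*log2(p) = 0.2101
  s4: p = 41/146 = 0.2808, -p*log2(p) = 0.5145
H = sum of terms = 1.7655
Rounded to 2 decimals: 1.77

1.77


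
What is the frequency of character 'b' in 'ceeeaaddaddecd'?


Scanning 'ceeeaaddaddecd' for 'b':
  No matches found.
Total occurrences of 'b': 0

0


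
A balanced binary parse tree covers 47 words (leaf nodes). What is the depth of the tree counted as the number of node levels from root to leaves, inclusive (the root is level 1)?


In a balanced binary tree with n leaves the deepest leaf is ceil(log2(n)) edges below the root,
so counting node levels inclusive of root and leaves gives ceil(log2(n)) + 1 levels.
log2(47) = 5.5546
ceil(5.5546) = 6
levels = 6 + 1 = 7

7


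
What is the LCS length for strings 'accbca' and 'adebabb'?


DP table for LCS of 'accbca' and 'adebabb':
       a  d  e  b  a  b  b
    0  0  0  0  0  0  0  0
  a 0  1  1  1  1  1  1  1
  c 0  1  1  1  1  1  1  1
  c 0  1  1  1  1  1  1  1
  b 0  1  1  1  2  2  2  2
  c 0  1  1  1  2  2  2  2
  a 0  1  1  1  2  3  3  3
LCS: 'aba'
LCS length = 3

3


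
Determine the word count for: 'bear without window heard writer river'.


Counting words by splitting on spaces:
  Word 1: 'bear'
  Word 2: 'without'
  Word 3: 'window'
  Word 4: 'heard'
  Word 5: 'writer'
  Word 6: 'river'
Total words: 6

6


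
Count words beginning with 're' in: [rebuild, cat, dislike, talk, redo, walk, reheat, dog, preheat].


Checking each word for prefix 're':
  'rebuild' -> YES, starts with 're' (count: 1)
  'cat' -> no (count: 1)
  'dislike' -> no (count: 1)
  'talk' -> no (count: 1)
  'redo' -> YES, starts with 're' (count: 2)
  'walk' -> no (count: 2)
  'reheat' -> YES, starts with 're' (count: 3)
  'dog' -> no (count: 3)
  'preheat' -> no (count: 3)
Total with prefix 're': 3

3


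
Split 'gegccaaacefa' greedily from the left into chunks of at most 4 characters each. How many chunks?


'gegccaaacefa' has 12 characters.
Chunking with max size 4:
  Chunk 1: 'gegc' (positions 0-3)
  Chunk 2: 'caaa' (positions 4-7)
  Chunk 3: 'cefa' (positions 8-11)
Total chunks: ceil(12 / 4) = 3

3


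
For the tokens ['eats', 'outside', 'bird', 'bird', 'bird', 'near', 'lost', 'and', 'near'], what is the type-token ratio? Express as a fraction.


Tokens: 9
Unique types: ('and', 'bird', 'eats', 'lost', 'near', 'outside') = 6
TTR = 6/9
Simplify: divide both by 3 -> 2/3
TTR = 2/3

2/3


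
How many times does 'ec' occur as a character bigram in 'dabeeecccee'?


Scanning 'dabeeecccee' for bigram 'ec':
  Position 0: 'da' -> no
  Position 1: 'ab' -> no
  Position 2: 'be' -> no
  Position 3: 'ee' -> no
  Position 4: 'ee' -> no
  Position 5: 'ec' -> MATCH
  Position 6: 'cc' -> no
  Position 7: 'cc' -> no
  Position 8: 'ce' -> no
  Position 9: 'ee' -> no
Total matches: 1

1


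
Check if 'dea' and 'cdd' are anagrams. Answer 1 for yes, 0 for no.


Sort characters of 'dea': 'ade'
Sort characters of 'cdd': 'cdd'
Sorted forms differ -> they are NOT anagrams
Result: 0

0


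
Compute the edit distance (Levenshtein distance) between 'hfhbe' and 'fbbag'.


Building DP table for s1='hfhbe' (len 5) and s2='fbbag' (len 5):
       f  b  b  a  g
    0  1  2  3  4  5
  h 1  1  2  3  4  5
  f 2  1  2  3  4  5
  h 3  2  2  3  4  5
  b 4  3  2  2  3  4
  e 5  4  3  3  3  4
Edit distance = dp[5][5] = 4

4


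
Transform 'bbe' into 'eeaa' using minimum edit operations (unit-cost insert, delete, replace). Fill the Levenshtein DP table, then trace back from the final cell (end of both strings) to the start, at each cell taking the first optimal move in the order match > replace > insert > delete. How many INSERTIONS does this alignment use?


Edit distance = 4. Backtracking from cell (3, 4) with preference match > replace > insert > delete,
then listing the resulting alignment 'bbe' -> 'eeaa' left to right:
  Step 1: insert 'e' [insertion #1]
  Step 2: replace b->e
  Step 3: replace b->a
  Step 4: replace e->a
Total insertions: 1

1


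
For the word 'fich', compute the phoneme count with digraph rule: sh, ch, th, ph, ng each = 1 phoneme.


Parsing 'fich' greedily, digraphs first:
  'f' -> consonant phoneme (phonemes so far: 1)
  'i' -> vowel phoneme (phonemes so far: 2)
  'ch' -> digraph (1 consonant phoneme) (phonemes so far: 3)
Total phonemes: 3

3
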